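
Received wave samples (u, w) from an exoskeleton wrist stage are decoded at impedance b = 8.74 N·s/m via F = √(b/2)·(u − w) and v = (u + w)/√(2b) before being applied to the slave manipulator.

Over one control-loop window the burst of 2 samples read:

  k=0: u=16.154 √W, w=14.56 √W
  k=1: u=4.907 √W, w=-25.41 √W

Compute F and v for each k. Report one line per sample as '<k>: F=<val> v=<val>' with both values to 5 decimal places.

0: F=3.33218 v=7.34625
1: F=63.37631 v=-4.90396

k=0: u−w=1.59400, u+w=30.71400; √(b/2)=2.09045, √(2b)=4.18091; F=2.09045×1.594=3.33218, v=30.71400/4.18091=7.34625
k=1: u−w=30.31700, u+w=-20.50300; √(b/2)=2.09045, √(2b)=4.18091; F=2.09045×30.317=63.37631, v=-20.50300/4.18091=-4.90396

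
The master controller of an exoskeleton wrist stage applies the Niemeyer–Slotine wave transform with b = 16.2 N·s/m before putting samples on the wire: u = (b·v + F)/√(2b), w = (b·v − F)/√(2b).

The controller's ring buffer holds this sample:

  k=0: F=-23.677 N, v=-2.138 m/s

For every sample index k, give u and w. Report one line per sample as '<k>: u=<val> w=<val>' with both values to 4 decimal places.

0: u=-10.2445 w=-1.9252

k=0: b·v=16.2×(-2.138)=-34.6356; √(2b)=5.6921; u=(-34.6356+(-23.677))/5.6921=-10.2445, w=(-34.6356−(-23.677))/5.6921=-1.9252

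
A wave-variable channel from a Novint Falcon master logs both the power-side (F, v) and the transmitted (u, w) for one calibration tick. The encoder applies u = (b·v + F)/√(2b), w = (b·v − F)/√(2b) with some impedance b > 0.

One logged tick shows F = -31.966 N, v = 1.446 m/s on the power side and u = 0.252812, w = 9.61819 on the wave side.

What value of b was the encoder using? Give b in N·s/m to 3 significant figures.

b = 23.3 N·s/m

u + w = 9.871002;  u + w = √(2b)·v, so √(2b) = 9.871002/1.446 = 6.826419.
b = (√(2b))²/2 = 46.599998/2 = 23.299999.
(Check via u − w = 2F/√(2b): u − w = -9.365378, 2F/√(2b) = -9.365379.)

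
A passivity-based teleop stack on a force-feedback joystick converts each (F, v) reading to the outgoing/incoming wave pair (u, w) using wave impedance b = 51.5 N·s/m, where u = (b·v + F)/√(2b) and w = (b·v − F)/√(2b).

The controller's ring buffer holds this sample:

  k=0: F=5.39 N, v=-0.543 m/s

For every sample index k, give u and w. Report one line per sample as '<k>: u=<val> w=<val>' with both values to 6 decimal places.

k=0: b·v=51.5×(-0.543)=-27.964500; √(2b)=10.148892; u=(-27.964500+5.39)/10.148892=-2.224332, w=(-27.964500−5.39)/10.148892=-3.286517

0: u=-2.224332 w=-3.286517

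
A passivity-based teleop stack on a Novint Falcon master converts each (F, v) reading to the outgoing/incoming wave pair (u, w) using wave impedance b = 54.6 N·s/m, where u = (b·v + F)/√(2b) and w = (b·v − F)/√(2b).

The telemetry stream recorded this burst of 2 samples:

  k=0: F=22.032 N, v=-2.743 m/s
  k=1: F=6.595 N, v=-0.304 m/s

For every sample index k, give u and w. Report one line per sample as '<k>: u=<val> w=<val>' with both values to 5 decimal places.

k=0: b·v=54.6×(-2.743)=-149.76780; √(2b)=10.44988; u=(-149.76780+22.032)/10.44988=-12.22366, w=(-149.76780−22.032)/10.44988=-16.44036
k=1: b·v=54.6×(-0.304)=-16.59840; √(2b)=10.44988; u=(-16.59840+6.595)/10.44988=-0.95727, w=(-16.59840−6.595)/10.44988=-2.21949

0: u=-12.22366 w=-16.44036
1: u=-0.95727 w=-2.21949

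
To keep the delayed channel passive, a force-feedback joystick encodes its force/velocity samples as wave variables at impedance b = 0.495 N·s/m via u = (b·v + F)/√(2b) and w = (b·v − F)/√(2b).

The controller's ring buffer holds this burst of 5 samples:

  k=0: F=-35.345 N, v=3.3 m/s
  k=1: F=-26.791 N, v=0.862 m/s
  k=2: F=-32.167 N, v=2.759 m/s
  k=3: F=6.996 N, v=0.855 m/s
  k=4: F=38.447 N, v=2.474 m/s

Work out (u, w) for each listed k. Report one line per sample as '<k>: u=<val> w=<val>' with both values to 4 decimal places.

0: u=-33.8813 w=37.1648
1: u=-26.4971 w=27.3548
2: u=-30.9565 w=33.7016
3: u=7.4566 w=-6.6059
4: u=39.8715 w=-37.4099

k=0: b·v=0.495×3.3=1.6335; √(2b)=0.9950; u=(1.6335+(-35.345))/0.9950=-33.8813, w=(1.6335−(-35.345))/0.9950=37.1648
k=1: b·v=0.495×0.862=0.4267; √(2b)=0.9950; u=(0.4267+(-26.791))/0.9950=-26.4971, w=(0.4267−(-26.791))/0.9950=27.3548
k=2: b·v=0.495×2.759=1.3657; √(2b)=0.9950; u=(1.3657+(-32.167))/0.9950=-30.9565, w=(1.3657−(-32.167))/0.9950=33.7016
k=3: b·v=0.495×0.855=0.4232; √(2b)=0.9950; u=(0.4232+6.996)/0.9950=7.4566, w=(0.4232−6.996)/0.9950=-6.6059
k=4: b·v=0.495×2.474=1.2246; √(2b)=0.9950; u=(1.2246+38.447)/0.9950=39.8715, w=(1.2246−38.447)/0.9950=-37.4099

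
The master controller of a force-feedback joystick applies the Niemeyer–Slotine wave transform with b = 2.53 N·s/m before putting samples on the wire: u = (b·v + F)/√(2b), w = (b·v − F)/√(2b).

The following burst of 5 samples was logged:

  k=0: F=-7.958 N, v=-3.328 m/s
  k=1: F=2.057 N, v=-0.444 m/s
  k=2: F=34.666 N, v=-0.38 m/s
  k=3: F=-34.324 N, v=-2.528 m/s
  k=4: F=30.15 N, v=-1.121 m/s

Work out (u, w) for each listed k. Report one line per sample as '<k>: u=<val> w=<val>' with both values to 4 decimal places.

0: u=-7.2808 w=-0.2053
1: u=0.4151 w=-1.4138
2: u=14.9835 w=-15.8383
3: u=-18.1022 w=12.4156
4: u=12.1425 w=-14.6641

k=0: b·v=2.53×(-3.328)=-8.4198; √(2b)=2.2494; u=(-8.4198+(-7.958))/2.2494=-7.2808, w=(-8.4198−(-7.958))/2.2494=-0.2053
k=1: b·v=2.53×(-0.444)=-1.1233; √(2b)=2.2494; u=(-1.1233+2.057)/2.2494=0.4151, w=(-1.1233−2.057)/2.2494=-1.4138
k=2: b·v=2.53×(-0.38)=-0.9614; √(2b)=2.2494; u=(-0.9614+34.666)/2.2494=14.9835, w=(-0.9614−34.666)/2.2494=-15.8383
k=3: b·v=2.53×(-2.528)=-6.3958; √(2b)=2.2494; u=(-6.3958+(-34.324))/2.2494=-18.1022, w=(-6.3958−(-34.324))/2.2494=12.4156
k=4: b·v=2.53×(-1.121)=-2.8361; √(2b)=2.2494; u=(-2.8361+30.15)/2.2494=12.1425, w=(-2.8361−30.15)/2.2494=-14.6641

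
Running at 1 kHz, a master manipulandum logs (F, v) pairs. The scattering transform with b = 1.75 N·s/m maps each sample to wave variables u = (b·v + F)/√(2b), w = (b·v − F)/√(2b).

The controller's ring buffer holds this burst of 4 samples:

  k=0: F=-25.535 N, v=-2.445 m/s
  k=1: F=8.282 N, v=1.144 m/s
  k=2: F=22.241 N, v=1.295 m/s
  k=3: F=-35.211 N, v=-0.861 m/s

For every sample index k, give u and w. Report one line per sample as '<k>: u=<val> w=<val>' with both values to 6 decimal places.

k=0: b·v=1.75×(-2.445)=-4.278750; √(2b)=1.870829; u=(-4.278750+(-25.535))/1.870829=-15.936120, w=(-4.278750−(-25.535))/1.870829=11.361944
k=1: b·v=1.75×1.144=2.002000; √(2b)=1.870829; u=(2.002000+8.282)/1.870829=5.497029, w=(2.002000−8.282)/1.870829=-3.356801
k=2: b·v=1.75×1.295=2.266250; √(2b)=1.870829; u=(2.266250+22.241)/1.870829=13.099676, w=(2.266250−22.241)/1.870829=-10.676953
k=3: b·v=1.75×(-0.861)=-1.506750; √(2b)=1.870829; u=(-1.506750+(-35.211))/1.870829=-19.626463, w=(-1.506750−(-35.211))/1.870829=18.015679

0: u=-15.936120 w=11.361944
1: u=5.497029 w=-3.356801
2: u=13.099676 w=-10.676953
3: u=-19.626463 w=18.015679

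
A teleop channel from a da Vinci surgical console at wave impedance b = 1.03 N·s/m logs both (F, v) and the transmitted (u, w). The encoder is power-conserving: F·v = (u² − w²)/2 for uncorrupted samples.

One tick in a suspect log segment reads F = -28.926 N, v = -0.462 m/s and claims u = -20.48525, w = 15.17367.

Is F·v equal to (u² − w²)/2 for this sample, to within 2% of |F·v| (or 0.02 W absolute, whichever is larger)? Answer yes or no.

F·v = (-28.926)×(-0.462) = 13.36381 W.
(u² − w²)/2 = (419.64547 − 230.24026)/2 = 94.70260 W.
|Δ| = 81.33879;  2% of max(1, |F·v|) = 0.26728.

no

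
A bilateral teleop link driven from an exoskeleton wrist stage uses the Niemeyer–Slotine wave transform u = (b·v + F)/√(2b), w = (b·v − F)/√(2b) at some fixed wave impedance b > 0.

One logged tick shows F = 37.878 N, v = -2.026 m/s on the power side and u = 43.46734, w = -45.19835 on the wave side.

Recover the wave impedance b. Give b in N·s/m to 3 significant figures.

u + w = -1.7310;  u + w = √(2b)·v, so √(2b) = -1.7310/(-2.026) = 0.8544.
b = (√(2b))²/2 = 0.7300/2 = 0.3650.
(Check via u − w = 2F/√(2b): u − w = 88.6657, 2F/√(2b) = 88.6660.)

b = 0.365 N·s/m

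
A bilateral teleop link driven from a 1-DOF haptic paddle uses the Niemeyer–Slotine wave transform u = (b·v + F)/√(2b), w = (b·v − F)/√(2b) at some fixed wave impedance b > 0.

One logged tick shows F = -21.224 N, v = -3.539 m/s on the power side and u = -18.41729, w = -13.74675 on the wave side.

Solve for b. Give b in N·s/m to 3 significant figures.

b = 41.3 N·s/m

u + w = -32.16404;  u + w = √(2b)·v, so √(2b) = -32.16404/(-3.539) = 9.08845.
b = (√(2b))²/2 = 82.60000/2 = 41.30000.
(Check via u − w = 2F/√(2b): u − w = -4.67054, 2F/√(2b) = -4.67054.)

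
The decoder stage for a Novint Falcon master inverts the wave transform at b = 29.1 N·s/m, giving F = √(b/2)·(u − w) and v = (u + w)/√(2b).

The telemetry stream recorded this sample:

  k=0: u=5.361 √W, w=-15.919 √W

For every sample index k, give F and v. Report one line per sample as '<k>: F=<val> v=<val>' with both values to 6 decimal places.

0: F=81.171416 v=-1.383949

k=0: u−w=21.280000, u+w=-10.558000; √(b/2)=3.814446, √(2b)=7.628892; F=3.814446×21.28=81.171416, v=-10.558000/7.628892=-1.383949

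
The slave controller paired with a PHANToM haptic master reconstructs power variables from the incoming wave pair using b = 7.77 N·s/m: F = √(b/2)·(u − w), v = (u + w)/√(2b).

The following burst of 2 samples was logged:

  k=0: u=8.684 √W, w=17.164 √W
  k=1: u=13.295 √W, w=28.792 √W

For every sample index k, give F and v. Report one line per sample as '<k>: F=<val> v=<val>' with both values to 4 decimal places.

k=0: u−w=-8.4800, u+w=25.8480; √(b/2)=1.9710, √(2b)=3.9421; F=1.9710×(-8.48)=-16.7144, v=25.8480/3.9421=6.5569
k=1: u−w=-15.4970, u+w=42.0870; √(b/2)=1.9710, √(2b)=3.9421; F=1.9710×(-15.497)=-30.5452, v=42.0870/3.9421=10.6763

0: F=-16.7144 v=6.5569
1: F=-30.5452 v=10.6763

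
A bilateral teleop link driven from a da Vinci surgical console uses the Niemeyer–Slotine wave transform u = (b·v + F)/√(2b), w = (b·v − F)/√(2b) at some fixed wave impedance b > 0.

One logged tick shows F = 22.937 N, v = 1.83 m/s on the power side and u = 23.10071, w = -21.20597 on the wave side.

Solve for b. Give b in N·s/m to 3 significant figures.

b = 0.536 N·s/m

u + w = 1.8947;  u + w = √(2b)·v, so √(2b) = 1.8947/1.83 = 1.0354.
b = (√(2b))²/2 = 1.0720/2 = 0.5360.
(Check via u − w = 2F/√(2b): u − w = 44.3067, 2F/√(2b) = 44.3066.)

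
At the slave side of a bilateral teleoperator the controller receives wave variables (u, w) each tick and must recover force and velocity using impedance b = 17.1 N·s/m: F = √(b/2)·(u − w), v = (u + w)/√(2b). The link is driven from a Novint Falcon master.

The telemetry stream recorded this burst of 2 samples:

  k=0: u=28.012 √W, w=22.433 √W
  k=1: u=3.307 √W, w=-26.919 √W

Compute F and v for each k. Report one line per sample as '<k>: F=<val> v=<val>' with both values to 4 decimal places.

0: F=16.3132 v=8.6259
1: F=88.3820 v=-4.0376

k=0: u−w=5.5790, u+w=50.4450; √(b/2)=2.9240, √(2b)=5.8481; F=2.9240×5.579=16.3132, v=50.4450/5.8481=8.6259
k=1: u−w=30.2260, u+w=-23.6120; √(b/2)=2.9240, √(2b)=5.8481; F=2.9240×30.226=88.3820, v=-23.6120/5.8481=-4.0376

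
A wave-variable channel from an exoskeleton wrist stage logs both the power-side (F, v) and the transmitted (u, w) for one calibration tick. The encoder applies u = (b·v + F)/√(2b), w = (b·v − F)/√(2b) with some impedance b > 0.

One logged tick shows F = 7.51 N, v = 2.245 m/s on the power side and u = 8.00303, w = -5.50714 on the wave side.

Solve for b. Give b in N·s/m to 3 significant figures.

u + w = 2.49589;  u + w = √(2b)·v, so √(2b) = 2.49589/2.245 = 1.11176.
b = (√(2b))²/2 = 1.23600/2 = 0.61800.
(Check via u − w = 2F/√(2b): u − w = 13.51017, 2F/√(2b) = 13.51017.)

b = 0.618 N·s/m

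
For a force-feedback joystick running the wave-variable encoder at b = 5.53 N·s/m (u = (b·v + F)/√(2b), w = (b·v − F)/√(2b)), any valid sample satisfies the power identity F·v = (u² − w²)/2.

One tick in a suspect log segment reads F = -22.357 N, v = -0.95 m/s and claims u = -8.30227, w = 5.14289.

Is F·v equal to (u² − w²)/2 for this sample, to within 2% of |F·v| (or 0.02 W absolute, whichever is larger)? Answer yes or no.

F·v = (-22.357)×(-0.95) = 21.2391 W.
(u² − w²)/2 = (68.9277 − 26.4493)/2 = 21.2392 W.
|Δ| = 0.0000;  2% of max(1, |F·v|) = 0.4248.

yes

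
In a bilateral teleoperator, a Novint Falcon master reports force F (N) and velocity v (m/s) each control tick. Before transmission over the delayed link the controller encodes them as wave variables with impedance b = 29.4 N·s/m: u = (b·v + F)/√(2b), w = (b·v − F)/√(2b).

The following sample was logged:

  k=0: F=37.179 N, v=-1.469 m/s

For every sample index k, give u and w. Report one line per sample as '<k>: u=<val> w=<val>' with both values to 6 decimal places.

0: u=-0.783713 w=-10.480749

k=0: b·v=29.4×(-1.469)=-43.188600; √(2b)=7.668116; u=(-43.188600+37.179)/7.668116=-0.783713, w=(-43.188600−37.179)/7.668116=-10.480749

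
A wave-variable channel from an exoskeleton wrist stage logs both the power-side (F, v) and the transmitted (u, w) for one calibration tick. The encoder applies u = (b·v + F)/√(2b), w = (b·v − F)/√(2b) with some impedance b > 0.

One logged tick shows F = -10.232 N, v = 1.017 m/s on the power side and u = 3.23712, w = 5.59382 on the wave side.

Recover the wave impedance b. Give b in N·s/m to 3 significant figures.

b = 37.7 N·s/m

u + w = 8.8309;  u + w = √(2b)·v, so √(2b) = 8.8309/1.017 = 8.6833.
b = (√(2b))²/2 = 75.4001/2 = 37.7001.
(Check via u − w = 2F/√(2b): u − w = -2.3567, 2F/√(2b) = -2.3567.)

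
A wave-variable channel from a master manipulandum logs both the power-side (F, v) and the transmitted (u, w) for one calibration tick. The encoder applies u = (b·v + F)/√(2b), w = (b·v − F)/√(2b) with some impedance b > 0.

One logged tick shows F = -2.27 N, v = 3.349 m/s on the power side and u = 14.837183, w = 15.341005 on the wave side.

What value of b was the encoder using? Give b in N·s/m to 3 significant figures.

b = 40.6 N·s/m

u + w = 30.178188;  u + w = √(2b)·v, so √(2b) = 30.178188/3.349 = 9.011104.
b = (√(2b))²/2 = 81.199999/2 = 40.600000.
(Check via u − w = 2F/√(2b): u − w = -0.503822, 2F/√(2b) = -0.503823.)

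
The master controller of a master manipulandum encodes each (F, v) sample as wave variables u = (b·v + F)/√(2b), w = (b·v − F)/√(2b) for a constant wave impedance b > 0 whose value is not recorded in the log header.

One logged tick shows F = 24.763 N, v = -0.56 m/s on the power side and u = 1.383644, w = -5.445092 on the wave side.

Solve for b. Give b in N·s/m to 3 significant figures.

b = 26.3 N·s/m

u + w = -4.061448;  u + w = √(2b)·v, so √(2b) = -4.061448/(-0.56) = 7.252586.
b = (√(2b))²/2 = 52.600000/2 = 26.300000.
(Check via u − w = 2F/√(2b): u − w = 6.828736, 2F/√(2b) = 6.828737.)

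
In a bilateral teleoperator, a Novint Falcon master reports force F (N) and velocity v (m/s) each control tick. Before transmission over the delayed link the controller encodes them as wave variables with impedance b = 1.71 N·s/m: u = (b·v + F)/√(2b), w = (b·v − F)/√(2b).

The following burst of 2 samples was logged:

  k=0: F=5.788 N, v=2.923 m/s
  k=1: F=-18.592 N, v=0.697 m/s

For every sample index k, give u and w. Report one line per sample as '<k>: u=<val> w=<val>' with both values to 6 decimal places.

k=0: b·v=1.71×2.923=4.998330; √(2b)=1.849324; u=(4.998330+5.788)/1.849324=5.832579, w=(4.998330−5.788)/1.849324=-0.427005
k=1: b·v=1.71×0.697=1.191870; √(2b)=1.849324; u=(1.191870+(-18.592))/1.849324=-9.408913, w=(1.191870−(-18.592))/1.849324=10.697892

0: u=5.832579 w=-0.427005
1: u=-9.408913 w=10.697892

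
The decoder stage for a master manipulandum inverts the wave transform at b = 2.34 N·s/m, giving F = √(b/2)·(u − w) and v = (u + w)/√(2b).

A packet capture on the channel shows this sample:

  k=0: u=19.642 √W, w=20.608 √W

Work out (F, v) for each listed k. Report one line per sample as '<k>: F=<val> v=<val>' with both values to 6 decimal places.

0: F=-1.044889 v=18.605569

k=0: u−w=-0.966000, u+w=40.250000; √(b/2)=1.081665, √(2b)=2.163331; F=1.081665×(-0.966)=-1.044889, v=40.250000/2.163331=18.605569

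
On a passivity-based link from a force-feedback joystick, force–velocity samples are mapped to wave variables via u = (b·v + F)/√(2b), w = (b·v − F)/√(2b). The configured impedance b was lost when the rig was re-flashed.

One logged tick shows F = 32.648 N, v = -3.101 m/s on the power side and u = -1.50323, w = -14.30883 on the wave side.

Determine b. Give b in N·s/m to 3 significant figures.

u + w = -15.8121;  u + w = √(2b)·v, so √(2b) = -15.8121/(-3.101) = 5.0990.
b = (√(2b))²/2 = 26.0000/2 = 13.0000.
(Check via u − w = 2F/√(2b): u − w = 12.8056, 2F/√(2b) = 12.8056.)

b = 13 N·s/m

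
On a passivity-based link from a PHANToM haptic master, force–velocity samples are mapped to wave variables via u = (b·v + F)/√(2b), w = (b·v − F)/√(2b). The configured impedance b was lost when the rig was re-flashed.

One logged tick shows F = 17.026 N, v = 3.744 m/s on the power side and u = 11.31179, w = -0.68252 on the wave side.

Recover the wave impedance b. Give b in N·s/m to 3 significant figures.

u + w = 10.6293;  u + w = √(2b)·v, so √(2b) = 10.6293/3.744 = 2.8390.
b = (√(2b))²/2 = 8.0600/2 = 4.0300.
(Check via u − w = 2F/√(2b): u − w = 11.9943, 2F/√(2b) = 11.9943.)

b = 4.03 N·s/m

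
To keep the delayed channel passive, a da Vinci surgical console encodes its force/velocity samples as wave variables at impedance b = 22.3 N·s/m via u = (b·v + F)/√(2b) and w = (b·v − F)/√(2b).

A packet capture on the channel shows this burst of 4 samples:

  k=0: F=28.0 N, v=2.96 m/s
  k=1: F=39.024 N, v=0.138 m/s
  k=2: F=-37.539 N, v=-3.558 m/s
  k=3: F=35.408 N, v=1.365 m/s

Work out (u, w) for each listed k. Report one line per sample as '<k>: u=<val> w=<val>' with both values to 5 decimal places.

k=0: b·v=22.3×2.96=66.00800; √(2b)=6.67832; u=(66.00800+28.0)/6.67832=14.07659, w=(66.00800−28.0)/6.67832=5.69125
k=1: b·v=22.3×0.138=3.07740; √(2b)=6.67832; u=(3.07740+39.024)/6.67832=6.30419, w=(3.07740−39.024)/6.67832=-5.38258
k=2: b·v=22.3×(-3.558)=-79.34340; √(2b)=6.67832; u=(-79.34340+(-37.539))/6.67832=-17.50176, w=(-79.34340−(-37.539))/6.67832=-6.25972
k=3: b·v=22.3×1.365=30.43950; √(2b)=6.67832; u=(30.43950+35.408)/6.67832=9.85989, w=(30.43950−35.408)/6.67832=-0.74397

0: u=14.07659 w=5.69125
1: u=6.30419 w=-5.38258
2: u=-17.50176 w=-6.25972
3: u=9.85989 w=-0.74397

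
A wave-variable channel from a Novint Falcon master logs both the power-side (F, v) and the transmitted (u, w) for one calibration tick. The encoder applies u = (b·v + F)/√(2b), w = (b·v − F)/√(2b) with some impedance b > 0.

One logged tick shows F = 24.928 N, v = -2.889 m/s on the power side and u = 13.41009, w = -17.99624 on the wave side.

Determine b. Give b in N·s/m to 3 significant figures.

u + w = -4.5861;  u + w = √(2b)·v, so √(2b) = -4.5861/(-2.889) = 1.5875.
b = (√(2b))²/2 = 2.5200/2 = 1.2600.
(Check via u − w = 2F/√(2b): u − w = 31.4063, 2F/√(2b) = 31.4063.)

b = 1.26 N·s/m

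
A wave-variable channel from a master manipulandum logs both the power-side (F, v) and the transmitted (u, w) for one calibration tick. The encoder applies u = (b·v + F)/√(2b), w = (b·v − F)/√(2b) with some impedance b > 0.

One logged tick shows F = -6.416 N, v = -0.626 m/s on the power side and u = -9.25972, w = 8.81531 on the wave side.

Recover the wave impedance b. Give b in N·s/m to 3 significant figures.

b = 0.252 N·s/m

u + w = -0.44441;  u + w = √(2b)·v, so √(2b) = -0.44441/(-0.626) = 0.70992.
b = (√(2b))²/2 = 0.50399/2 = 0.25199.
(Check via u − w = 2F/√(2b): u − w = -18.07503, 2F/√(2b) = -18.07527.)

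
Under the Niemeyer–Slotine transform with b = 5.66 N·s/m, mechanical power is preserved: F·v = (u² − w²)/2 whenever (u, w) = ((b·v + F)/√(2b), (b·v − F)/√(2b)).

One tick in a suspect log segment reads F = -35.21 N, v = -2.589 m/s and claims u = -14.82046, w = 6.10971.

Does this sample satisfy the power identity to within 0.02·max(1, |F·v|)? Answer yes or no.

F·v = (-35.21)×(-2.589) = 91.1587 W.
(u² − w²)/2 = (219.6460 − 37.3286)/2 = 91.1587 W.
|Δ| = 0.0000;  2% of max(1, |F·v|) = 1.8232.

yes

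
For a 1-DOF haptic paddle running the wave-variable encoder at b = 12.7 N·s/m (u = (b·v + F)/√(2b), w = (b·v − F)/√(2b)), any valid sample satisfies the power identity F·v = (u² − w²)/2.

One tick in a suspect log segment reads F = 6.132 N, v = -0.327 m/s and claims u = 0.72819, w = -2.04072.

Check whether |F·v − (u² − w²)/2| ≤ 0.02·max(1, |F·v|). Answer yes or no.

no

F·v = 6.132×(-0.327) = -2.00516 W.
(u² − w²)/2 = (0.53026 − 4.16454)/2 = -1.81714 W.
|Δ| = 0.18803;  2% of max(1, |F·v|) = 0.04010.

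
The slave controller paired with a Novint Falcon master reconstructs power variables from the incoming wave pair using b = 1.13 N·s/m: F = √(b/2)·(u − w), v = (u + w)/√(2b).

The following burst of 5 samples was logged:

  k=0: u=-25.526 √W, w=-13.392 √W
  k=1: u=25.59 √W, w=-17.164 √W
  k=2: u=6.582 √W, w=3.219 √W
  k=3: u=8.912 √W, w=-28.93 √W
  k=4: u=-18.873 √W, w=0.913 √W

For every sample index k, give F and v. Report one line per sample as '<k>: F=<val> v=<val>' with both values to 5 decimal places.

k=0: u−w=-12.13400, u+w=-38.91800; √(b/2)=0.75166, √(2b)=1.50333; F=0.75166×(-12.134)=-9.12070, v=-38.91800/1.50333=-25.88787
k=1: u−w=42.75400, u+w=8.42600; √(b/2)=0.75166, √(2b)=1.50333; F=0.75166×42.754=32.13668, v=8.42600/1.50333=5.60489
k=2: u−w=3.36300, u+w=9.80100; √(b/2)=0.75166, √(2b)=1.50333; F=0.75166×3.363=2.52785, v=9.80100/1.50333=6.51953
k=3: u−w=37.84200, u+w=-20.01800; √(b/2)=0.75166, √(2b)=1.50333; F=0.75166×37.842=28.44450, v=-20.01800/1.50333=-13.31578
k=4: u−w=-19.78600, u+w=-17.96000; √(b/2)=0.75166, √(2b)=1.50333; F=0.75166×(-19.786)=-14.87244, v=-17.96000/1.50333=-11.94681

0: F=-9.12070 v=-25.88787
1: F=32.13668 v=5.60489
2: F=2.52785 v=6.51953
3: F=28.44450 v=-13.31578
4: F=-14.87244 v=-11.94681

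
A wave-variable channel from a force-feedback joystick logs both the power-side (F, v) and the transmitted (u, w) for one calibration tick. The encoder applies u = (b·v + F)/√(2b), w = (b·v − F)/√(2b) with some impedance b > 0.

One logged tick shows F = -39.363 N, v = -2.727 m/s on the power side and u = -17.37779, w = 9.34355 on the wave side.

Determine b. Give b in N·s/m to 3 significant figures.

u + w = -8.0342;  u + w = √(2b)·v, so √(2b) = -8.0342/(-2.727) = 2.9462.
b = (√(2b))²/2 = 8.6800/2 = 4.3400.
(Check via u − w = 2F/√(2b): u − w = -26.7213, 2F/√(2b) = -26.7214.)

b = 4.34 N·s/m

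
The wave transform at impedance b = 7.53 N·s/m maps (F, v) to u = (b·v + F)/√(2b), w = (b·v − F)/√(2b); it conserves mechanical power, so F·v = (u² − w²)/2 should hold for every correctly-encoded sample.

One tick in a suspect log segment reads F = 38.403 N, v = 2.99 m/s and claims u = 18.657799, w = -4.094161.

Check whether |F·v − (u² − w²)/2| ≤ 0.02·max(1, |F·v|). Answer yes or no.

no

F·v = 38.403×2.99 = 114.824970 W.
(u² − w²)/2 = (348.113464 − 16.762154)/2 = 165.675655 W.
|Δ| = 50.850685;  2% of max(1, |F·v|) = 2.296499.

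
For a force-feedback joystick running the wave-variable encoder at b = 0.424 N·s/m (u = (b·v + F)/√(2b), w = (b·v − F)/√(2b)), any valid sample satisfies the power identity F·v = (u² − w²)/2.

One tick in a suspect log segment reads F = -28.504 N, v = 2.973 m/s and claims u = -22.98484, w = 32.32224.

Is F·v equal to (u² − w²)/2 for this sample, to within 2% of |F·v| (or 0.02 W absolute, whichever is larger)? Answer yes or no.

F·v = (-28.504)×2.973 = -84.74239 W.
(u² − w²)/2 = (528.30287 − 1044.72720)/2 = -258.21216 W.
|Δ| = 173.46977;  2% of max(1, |F·v|) = 1.69485.

no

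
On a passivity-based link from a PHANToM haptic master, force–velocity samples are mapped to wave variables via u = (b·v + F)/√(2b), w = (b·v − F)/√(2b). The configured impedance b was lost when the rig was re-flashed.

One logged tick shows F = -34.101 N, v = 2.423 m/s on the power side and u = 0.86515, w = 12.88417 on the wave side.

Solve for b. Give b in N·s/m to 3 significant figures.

u + w = 13.74932;  u + w = √(2b)·v, so √(2b) = 13.74932/2.423 = 5.67450.
b = (√(2b))²/2 = 32.19998/2 = 16.09999.
(Check via u − w = 2F/√(2b): u − w = -12.01902, 2F/√(2b) = -12.01903.)

b = 16.1 N·s/m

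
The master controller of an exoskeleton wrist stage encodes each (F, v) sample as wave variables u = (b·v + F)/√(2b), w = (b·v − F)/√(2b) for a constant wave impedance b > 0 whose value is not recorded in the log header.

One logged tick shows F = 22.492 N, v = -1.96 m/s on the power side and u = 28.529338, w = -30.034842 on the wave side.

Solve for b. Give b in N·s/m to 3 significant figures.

u + w = -1.505504;  u + w = √(2b)·v, so √(2b) = -1.505504/(-1.96) = 0.768114.
b = (√(2b))²/2 = 0.590000/2 = 0.295000.
(Check via u − w = 2F/√(2b): u − w = 58.564180, 2F/√(2b) = 58.564202.)

b = 0.295 N·s/m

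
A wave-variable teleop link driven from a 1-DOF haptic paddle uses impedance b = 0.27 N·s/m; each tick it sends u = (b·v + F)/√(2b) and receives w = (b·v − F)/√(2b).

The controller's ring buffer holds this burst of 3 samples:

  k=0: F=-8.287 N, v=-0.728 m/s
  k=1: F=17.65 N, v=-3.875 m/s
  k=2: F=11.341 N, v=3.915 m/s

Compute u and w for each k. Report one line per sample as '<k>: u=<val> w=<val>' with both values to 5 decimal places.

0: u=-11.54466 w=11.00969
1: u=22.59484 w=-25.44237
2: u=16.87161 w=-13.99468

k=0: b·v=0.27×(-0.728)=-0.19656; √(2b)=0.73485; u=(-0.19656+(-8.287))/0.73485=-11.54466, w=(-0.19656−(-8.287))/0.73485=11.00969
k=1: b·v=0.27×(-3.875)=-1.04625; √(2b)=0.73485; u=(-1.04625+17.65)/0.73485=22.59484, w=(-1.04625−17.65)/0.73485=-25.44237
k=2: b·v=0.27×3.915=1.05705; √(2b)=0.73485; u=(1.05705+11.341)/0.73485=16.87161, w=(1.05705−11.341)/0.73485=-13.99468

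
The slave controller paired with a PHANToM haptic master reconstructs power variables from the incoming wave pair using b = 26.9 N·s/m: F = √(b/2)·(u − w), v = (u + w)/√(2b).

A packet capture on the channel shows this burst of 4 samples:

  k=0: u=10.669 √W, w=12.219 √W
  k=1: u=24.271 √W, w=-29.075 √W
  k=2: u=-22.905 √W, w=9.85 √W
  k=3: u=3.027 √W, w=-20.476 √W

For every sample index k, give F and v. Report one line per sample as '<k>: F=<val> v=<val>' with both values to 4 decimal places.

0: F=-5.6845 v=3.1204
1: F=195.6424 v=-0.6550
2: F=-120.1265 v=-1.7799
3: F=86.1955 v=-2.3789

k=0: u−w=-1.5500, u+w=22.8880; √(b/2)=3.6674, √(2b)=7.3348; F=3.6674×(-1.55)=-5.6845, v=22.8880/7.3348=3.1204
k=1: u−w=53.3460, u+w=-4.8040; √(b/2)=3.6674, √(2b)=7.3348; F=3.6674×53.346=195.6424, v=-4.8040/7.3348=-0.6550
k=2: u−w=-32.7550, u+w=-13.0550; √(b/2)=3.6674, √(2b)=7.3348; F=3.6674×(-32.755)=-120.1265, v=-13.0550/7.3348=-1.7799
k=3: u−w=23.5030, u+w=-17.4490; √(b/2)=3.6674, √(2b)=7.3348; F=3.6674×23.503=86.1955, v=-17.4490/7.3348=-2.3789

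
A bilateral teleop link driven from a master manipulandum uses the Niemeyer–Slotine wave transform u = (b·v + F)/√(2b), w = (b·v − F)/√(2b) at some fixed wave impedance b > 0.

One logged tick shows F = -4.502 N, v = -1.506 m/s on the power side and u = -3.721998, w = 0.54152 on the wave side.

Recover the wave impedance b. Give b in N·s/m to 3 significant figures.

u + w = -3.180478;  u + w = √(2b)·v, so √(2b) = -3.180478/(-1.506) = 2.111871.
b = (√(2b))²/2 = 4.460000/2 = 2.230000.
(Check via u − w = 2F/√(2b): u − w = -4.263518, 2F/√(2b) = -4.263518.)

b = 2.23 N·s/m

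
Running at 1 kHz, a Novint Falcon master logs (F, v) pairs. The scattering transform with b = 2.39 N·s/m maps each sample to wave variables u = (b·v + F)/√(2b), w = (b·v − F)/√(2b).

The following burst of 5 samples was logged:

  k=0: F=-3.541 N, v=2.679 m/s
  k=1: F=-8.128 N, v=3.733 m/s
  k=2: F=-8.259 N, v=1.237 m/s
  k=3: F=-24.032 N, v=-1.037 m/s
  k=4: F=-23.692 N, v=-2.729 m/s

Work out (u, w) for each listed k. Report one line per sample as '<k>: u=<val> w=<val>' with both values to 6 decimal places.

0: u=1.308961 w=4.548193
1: u=0.363108 w=7.798429
2: u=-2.425339 w=5.129818
3: u=-12.125588 w=9.858373
4: u=-13.819704 w=7.853233

k=0: b·v=2.39×2.679=6.402810; √(2b)=2.186321; u=(6.402810+(-3.541))/2.186321=1.308961, w=(6.402810−(-3.541))/2.186321=4.548193
k=1: b·v=2.39×3.733=8.921870; √(2b)=2.186321; u=(8.921870+(-8.128))/2.186321=0.363108, w=(8.921870−(-8.128))/2.186321=7.798429
k=2: b·v=2.39×1.237=2.956430; √(2b)=2.186321; u=(2.956430+(-8.259))/2.186321=-2.425339, w=(2.956430−(-8.259))/2.186321=5.129818
k=3: b·v=2.39×(-1.037)=-2.478430; √(2b)=2.186321; u=(-2.478430+(-24.032))/2.186321=-12.125588, w=(-2.478430−(-24.032))/2.186321=9.858373
k=4: b·v=2.39×(-2.729)=-6.522310; √(2b)=2.186321; u=(-6.522310+(-23.692))/2.186321=-13.819704, w=(-6.522310−(-23.692))/2.186321=7.853233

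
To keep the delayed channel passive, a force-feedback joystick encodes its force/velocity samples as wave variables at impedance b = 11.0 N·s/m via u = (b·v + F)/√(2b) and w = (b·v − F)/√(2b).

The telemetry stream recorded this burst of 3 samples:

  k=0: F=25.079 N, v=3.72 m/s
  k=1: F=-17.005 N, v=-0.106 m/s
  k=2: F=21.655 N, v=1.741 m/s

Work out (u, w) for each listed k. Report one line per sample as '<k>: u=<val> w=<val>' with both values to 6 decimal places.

k=0: b·v=11.0×3.72=40.920000; √(2b)=4.690416; u=(40.920000+25.079)/4.690416=14.071034, w=(40.920000−25.079)/4.690416=3.377313
k=1: b·v=11.0×(-0.106)=-1.166000; √(2b)=4.690416; u=(-1.166000+(-17.005))/4.690416=-3.874070, w=(-1.166000−(-17.005))/4.690416=3.376886
k=2: b·v=11.0×1.741=19.151000; √(2b)=4.690416; u=(19.151000+21.655)/4.690416=8.699868, w=(19.151000−21.655)/4.690416=-0.533855

0: u=14.071034 w=3.377313
1: u=-3.874070 w=3.376886
2: u=8.699868 w=-0.533855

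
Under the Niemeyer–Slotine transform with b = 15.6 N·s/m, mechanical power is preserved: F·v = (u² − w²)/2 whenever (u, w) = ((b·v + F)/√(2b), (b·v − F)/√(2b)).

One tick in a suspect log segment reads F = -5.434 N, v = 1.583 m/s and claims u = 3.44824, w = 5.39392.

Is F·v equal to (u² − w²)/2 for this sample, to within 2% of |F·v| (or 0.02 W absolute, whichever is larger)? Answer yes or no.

yes

F·v = (-5.434)×1.583 = -8.6020 W.
(u² − w²)/2 = (11.8904 − 29.0944)/2 = -8.6020 W.
|Δ| = 0.0000;  2% of max(1, |F·v|) = 0.1720.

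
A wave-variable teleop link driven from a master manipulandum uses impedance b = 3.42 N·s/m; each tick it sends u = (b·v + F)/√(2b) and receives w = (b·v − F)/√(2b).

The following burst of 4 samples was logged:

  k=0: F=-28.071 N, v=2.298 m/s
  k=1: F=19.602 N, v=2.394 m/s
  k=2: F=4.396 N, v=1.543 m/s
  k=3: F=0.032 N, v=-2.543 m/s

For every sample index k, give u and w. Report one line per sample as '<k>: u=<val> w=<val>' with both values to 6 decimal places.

k=0: b·v=3.42×2.298=7.859160; √(2b)=2.615339; u=(7.859160+(-28.071))/2.615339=-7.728190, w=(7.859160−(-28.071))/2.615339=13.738240
k=1: b·v=3.42×2.394=8.187480; √(2b)=2.615339; u=(8.187480+19.602)/2.615339=10.625573, w=(8.187480−19.602)/2.615339=-4.364451
k=2: b·v=3.42×1.543=5.277060; √(2b)=2.615339; u=(5.277060+4.396)/2.615339=3.698587, w=(5.277060−4.396)/2.615339=0.336882
k=3: b·v=3.42×(-2.543)=-8.697060; √(2b)=2.615339; u=(-8.697060+0.032)/2.615339=-3.313168, w=(-8.697060−0.032)/2.615339=-3.337640

0: u=-7.728190 w=13.738240
1: u=10.625573 w=-4.364451
2: u=3.698587 w=0.336882
3: u=-3.313168 w=-3.337640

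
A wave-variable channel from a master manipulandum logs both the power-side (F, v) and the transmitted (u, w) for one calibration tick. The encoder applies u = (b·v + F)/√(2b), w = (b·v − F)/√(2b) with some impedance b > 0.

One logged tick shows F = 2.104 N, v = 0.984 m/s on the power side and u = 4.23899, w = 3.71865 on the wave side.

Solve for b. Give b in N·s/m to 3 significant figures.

u + w = 7.9576;  u + w = √(2b)·v, so √(2b) = 7.9576/0.984 = 8.0870.
b = (√(2b))²/2 = 65.4001/2 = 32.7000.
(Check via u − w = 2F/√(2b): u − w = 0.5203, 2F/√(2b) = 0.5203.)

b = 32.7 N·s/m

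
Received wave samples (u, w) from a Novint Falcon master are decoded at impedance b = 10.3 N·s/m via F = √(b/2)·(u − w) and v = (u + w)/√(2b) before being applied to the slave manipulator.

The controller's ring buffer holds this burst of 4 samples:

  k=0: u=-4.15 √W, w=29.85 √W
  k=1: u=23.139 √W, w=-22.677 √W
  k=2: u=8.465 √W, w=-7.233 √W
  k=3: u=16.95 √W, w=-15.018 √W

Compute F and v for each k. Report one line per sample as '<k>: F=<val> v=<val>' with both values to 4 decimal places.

0: F=-77.1583 v=5.6624
1: F=103.9731 v=0.1018
2: F=35.6244 v=0.2714
3: F=72.5469 v=0.4257

k=0: u−w=-34.0000, u+w=25.7000; √(b/2)=2.2694, √(2b)=4.5387; F=2.2694×(-34.0)=-77.1583, v=25.7000/4.5387=5.6624
k=1: u−w=45.8160, u+w=0.4620; √(b/2)=2.2694, √(2b)=4.5387; F=2.2694×45.816=103.9731, v=0.4620/4.5387=0.1018
k=2: u−w=15.6980, u+w=1.2320; √(b/2)=2.2694, √(2b)=4.5387; F=2.2694×15.698=35.6244, v=1.2320/4.5387=0.2714
k=3: u−w=31.9680, u+w=1.9320; √(b/2)=2.2694, √(2b)=4.5387; F=2.2694×31.968=72.5469, v=1.9320/4.5387=0.4257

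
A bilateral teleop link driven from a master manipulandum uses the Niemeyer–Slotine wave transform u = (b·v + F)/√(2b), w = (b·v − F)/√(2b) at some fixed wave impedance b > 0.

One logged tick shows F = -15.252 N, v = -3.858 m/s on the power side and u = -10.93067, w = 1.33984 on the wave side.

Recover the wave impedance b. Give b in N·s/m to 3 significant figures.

b = 3.09 N·s/m

u + w = -9.5908;  u + w = √(2b)·v, so √(2b) = -9.5908/(-3.858) = 2.4860.
b = (√(2b))²/2 = 6.1800/2 = 3.0900.
(Check via u − w = 2F/√(2b): u − w = -12.2705, 2F/√(2b) = -12.2705.)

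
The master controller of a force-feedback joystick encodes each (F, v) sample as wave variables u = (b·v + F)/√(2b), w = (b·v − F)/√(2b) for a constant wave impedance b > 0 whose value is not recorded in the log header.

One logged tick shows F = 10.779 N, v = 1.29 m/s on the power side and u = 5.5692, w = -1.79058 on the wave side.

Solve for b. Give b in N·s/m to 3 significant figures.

u + w = 3.77862;  u + w = √(2b)·v, so √(2b) = 3.77862/1.29 = 2.92916.
b = (√(2b))²/2 = 8.57999/2 = 4.29000.
(Check via u − w = 2F/√(2b): u − w = 7.35978, 2F/√(2b) = 7.35978.)

b = 4.29 N·s/m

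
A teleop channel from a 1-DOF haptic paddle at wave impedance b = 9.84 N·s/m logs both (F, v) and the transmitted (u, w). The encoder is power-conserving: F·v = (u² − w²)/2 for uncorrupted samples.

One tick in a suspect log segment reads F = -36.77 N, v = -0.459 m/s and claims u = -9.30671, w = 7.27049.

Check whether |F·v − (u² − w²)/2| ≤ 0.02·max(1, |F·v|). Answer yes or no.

yes

F·v = (-36.77)×(-0.459) = 16.8774 W.
(u² − w²)/2 = (86.6149 − 52.8600)/2 = 16.8774 W.
|Δ| = 0.0000;  2% of max(1, |F·v|) = 0.3375.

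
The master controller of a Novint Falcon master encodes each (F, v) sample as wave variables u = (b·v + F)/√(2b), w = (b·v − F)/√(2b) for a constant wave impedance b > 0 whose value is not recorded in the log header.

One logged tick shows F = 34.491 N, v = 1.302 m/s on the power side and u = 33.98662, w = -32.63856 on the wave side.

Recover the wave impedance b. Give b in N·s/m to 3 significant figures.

u + w = 1.34806;  u + w = √(2b)·v, so √(2b) = 1.34806/1.302 = 1.03538.
b = (√(2b))²/2 = 1.07200/2 = 0.53600.
(Check via u − w = 2F/√(2b): u − w = 66.62518, 2F/√(2b) = 66.62505.)

b = 0.536 N·s/m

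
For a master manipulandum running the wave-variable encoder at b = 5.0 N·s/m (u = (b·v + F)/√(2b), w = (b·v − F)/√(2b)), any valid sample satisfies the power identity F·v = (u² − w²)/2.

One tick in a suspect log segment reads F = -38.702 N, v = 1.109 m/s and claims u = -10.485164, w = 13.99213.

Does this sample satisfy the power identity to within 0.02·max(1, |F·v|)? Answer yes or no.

F·v = (-38.702)×1.109 = -42.920518 W.
(u² − w²)/2 = (109.938664 − 195.779702)/2 = -42.920519 W.
|Δ| = 0.000001;  2% of max(1, |F·v|) = 0.858410.

yes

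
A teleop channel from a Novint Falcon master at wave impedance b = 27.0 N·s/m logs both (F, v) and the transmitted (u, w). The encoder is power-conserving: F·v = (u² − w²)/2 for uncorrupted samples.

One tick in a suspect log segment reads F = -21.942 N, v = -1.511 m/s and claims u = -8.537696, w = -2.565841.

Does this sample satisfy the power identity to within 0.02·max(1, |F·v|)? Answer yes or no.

F·v = (-21.942)×(-1.511) = 33.154362 W.
(u² − w²)/2 = (72.892253 − 6.583540)/2 = 33.154356 W.
|Δ| = 0.000006;  2% of max(1, |F·v|) = 0.663087.

yes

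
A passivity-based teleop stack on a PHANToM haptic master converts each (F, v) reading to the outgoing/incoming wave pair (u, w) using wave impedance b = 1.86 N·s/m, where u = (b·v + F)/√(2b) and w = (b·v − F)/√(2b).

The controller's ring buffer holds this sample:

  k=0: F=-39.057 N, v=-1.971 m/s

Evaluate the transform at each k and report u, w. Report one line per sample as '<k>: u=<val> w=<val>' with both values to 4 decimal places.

k=0: b·v=1.86×(-1.971)=-3.6661; √(2b)=1.9287; u=(-3.6661+(-39.057))/1.9287=-22.1509, w=(-3.6661−(-39.057))/1.9287=18.3493

0: u=-22.1509 w=18.3493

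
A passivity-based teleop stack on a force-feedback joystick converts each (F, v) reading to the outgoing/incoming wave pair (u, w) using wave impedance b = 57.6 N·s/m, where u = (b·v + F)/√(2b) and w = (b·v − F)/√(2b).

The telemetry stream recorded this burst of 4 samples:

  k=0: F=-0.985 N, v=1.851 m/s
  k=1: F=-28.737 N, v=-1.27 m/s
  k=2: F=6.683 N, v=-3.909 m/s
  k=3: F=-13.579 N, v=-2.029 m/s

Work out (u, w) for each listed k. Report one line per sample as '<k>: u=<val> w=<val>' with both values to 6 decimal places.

0: u=9.841736 w=10.025280
1: u=-9.492947 w=-4.138123
2: u=-20.355244 w=-21.600547
3: u=-12.153905 w=-9.623608

k=0: b·v=57.6×1.851=106.617600; √(2b)=10.733126; u=(106.617600+(-0.985))/10.733126=9.841736, w=(106.617600−(-0.985))/10.733126=10.025280
k=1: b·v=57.6×(-1.27)=-73.152000; √(2b)=10.733126; u=(-73.152000+(-28.737))/10.733126=-9.492947, w=(-73.152000−(-28.737))/10.733126=-4.138123
k=2: b·v=57.6×(-3.909)=-225.158400; √(2b)=10.733126; u=(-225.158400+6.683)/10.733126=-20.355244, w=(-225.158400−6.683)/10.733126=-21.600547
k=3: b·v=57.6×(-2.029)=-116.870400; √(2b)=10.733126; u=(-116.870400+(-13.579))/10.733126=-12.153905, w=(-116.870400−(-13.579))/10.733126=-9.623608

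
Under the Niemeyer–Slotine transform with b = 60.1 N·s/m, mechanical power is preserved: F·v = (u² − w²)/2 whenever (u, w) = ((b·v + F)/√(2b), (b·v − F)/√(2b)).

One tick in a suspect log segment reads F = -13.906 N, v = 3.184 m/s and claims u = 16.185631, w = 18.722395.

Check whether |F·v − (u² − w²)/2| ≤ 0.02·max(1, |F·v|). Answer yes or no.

F·v = (-13.906)×3.184 = -44.276704 W.
(u² − w²)/2 = (261.974651 − 350.528075)/2 = -44.276712 W.
|Δ| = 0.000008;  2% of max(1, |F·v|) = 0.885534.

yes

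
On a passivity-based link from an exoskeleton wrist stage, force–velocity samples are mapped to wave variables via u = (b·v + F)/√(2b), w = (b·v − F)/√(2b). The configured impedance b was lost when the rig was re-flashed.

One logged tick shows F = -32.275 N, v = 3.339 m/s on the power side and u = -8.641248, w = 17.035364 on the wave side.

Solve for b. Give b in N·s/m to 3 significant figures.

b = 3.16 N·s/m

u + w = 8.394116;  u + w = √(2b)·v, so √(2b) = 8.394116/3.339 = 2.513961.
b = (√(2b))²/2 = 6.320000/2 = 3.160000.
(Check via u − w = 2F/√(2b): u − w = -25.676612, 2F/√(2b) = -25.676611.)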